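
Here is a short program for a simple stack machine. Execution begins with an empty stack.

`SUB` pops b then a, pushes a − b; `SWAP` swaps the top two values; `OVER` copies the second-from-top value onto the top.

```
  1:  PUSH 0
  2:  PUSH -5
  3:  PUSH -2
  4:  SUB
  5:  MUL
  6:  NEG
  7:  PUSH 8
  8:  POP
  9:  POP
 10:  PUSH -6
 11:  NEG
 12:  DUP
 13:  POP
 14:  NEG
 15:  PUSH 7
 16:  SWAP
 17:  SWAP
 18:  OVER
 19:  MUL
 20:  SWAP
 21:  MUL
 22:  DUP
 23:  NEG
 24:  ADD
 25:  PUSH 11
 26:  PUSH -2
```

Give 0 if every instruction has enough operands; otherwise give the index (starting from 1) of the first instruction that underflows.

0

PUSH 0  : [0]
PUSH -5 : [0, -5]
PUSH -2 : [0, -5, -2]
SUB     : [0, -3]
MUL     : [0]
NEG     : [0]
PUSH 8  : [0, 8]
POP     : [0]
POP     : []
PUSH -6 : [-6]
NEG     : [6]
DUP     : [6, 6]
POP     : [6]
NEG     : [-6]
PUSH 7  : [-6, 7]
SWAP    : [7, -6]
SWAP    : [-6, 7]
OVER    : [-6, 7, -6]
MUL     : [-6, -42]
SWAP    : [-42, -6]
MUL     : [252]
DUP     : [252, 252]
NEG     : [252, -252]
ADD     : [0]
PUSH 11 : [0, 11]
PUSH -2 : [0, 11, -2]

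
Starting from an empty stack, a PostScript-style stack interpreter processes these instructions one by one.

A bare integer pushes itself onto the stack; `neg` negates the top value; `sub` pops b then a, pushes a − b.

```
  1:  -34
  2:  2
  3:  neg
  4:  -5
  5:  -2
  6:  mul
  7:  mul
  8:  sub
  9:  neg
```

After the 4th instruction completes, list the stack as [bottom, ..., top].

-34 : -34
2   : -34 2
neg : -34 -2
-5  : -34 -2 -5

[-34, -2, -5]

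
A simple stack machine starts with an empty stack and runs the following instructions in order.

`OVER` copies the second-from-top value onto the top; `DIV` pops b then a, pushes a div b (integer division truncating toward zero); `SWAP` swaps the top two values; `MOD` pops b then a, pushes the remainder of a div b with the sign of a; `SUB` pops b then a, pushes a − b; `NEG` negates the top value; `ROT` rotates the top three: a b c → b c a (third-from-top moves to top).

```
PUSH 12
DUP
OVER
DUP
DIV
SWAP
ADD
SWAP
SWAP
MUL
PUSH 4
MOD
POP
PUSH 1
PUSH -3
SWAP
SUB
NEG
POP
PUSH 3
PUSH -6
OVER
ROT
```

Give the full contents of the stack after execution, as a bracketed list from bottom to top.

[-6, 3, 3]

PUSH 12 : 12
DUP     : 12 12
OVER    : 12 12 12
DUP     : 12 12 12 12
DIV     : 12 12 1
SWAP    : 12 1 12
ADD     : 12 13
SWAP    : 13 12
SWAP    : 12 13
MUL     : 156
PUSH 4  : 156 4
MOD     : 0
POP     : (empty)
PUSH 1  : 1
PUSH -3 : 1 -3
SWAP    : -3 1
SUB     : -4
NEG     : 4
POP     : (empty)
PUSH 3  : 3
PUSH -6 : 3 -6
OVER    : 3 -6 3
ROT     : -6 3 3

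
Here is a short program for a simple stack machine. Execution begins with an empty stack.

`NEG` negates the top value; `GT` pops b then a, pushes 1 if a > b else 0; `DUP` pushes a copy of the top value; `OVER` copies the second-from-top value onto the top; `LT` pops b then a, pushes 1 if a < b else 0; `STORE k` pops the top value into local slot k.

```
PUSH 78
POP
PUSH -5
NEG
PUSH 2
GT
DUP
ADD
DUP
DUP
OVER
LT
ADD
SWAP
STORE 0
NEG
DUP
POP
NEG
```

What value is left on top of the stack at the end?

2

PUSH 78  [78]
POP      []
PUSH -5  [-5]
NEG      [5]
PUSH 2   [5, 2]
GT       [1]
DUP      [1, 1]
ADD      [2]
DUP      [2, 2]
DUP      [2, 2, 2]
OVER     [2, 2, 2, 2]
LT       [2, 2, 0]
ADD      [2, 2]
SWAP     [2, 2]
STORE 0  [2]
NEG      [-2]
DUP      [-2, -2]
POP      [-2]
NEG      [2]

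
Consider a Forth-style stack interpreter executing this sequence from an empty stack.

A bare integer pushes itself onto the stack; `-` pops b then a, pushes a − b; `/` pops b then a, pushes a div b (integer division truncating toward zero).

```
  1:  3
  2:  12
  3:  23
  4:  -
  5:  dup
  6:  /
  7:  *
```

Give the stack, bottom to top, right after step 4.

3  : [3]
12 : [3, 12]
23 : [3, 12, 23]
-  : [3, -11]

[3, -11]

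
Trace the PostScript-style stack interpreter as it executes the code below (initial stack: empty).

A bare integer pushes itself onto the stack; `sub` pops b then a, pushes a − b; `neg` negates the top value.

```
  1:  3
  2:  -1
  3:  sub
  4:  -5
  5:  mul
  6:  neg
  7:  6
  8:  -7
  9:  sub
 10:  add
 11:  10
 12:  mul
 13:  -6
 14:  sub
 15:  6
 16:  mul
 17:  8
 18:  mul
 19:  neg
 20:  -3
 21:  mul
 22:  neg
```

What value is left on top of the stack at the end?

-48384

3   -> [3]
-1  -> [3, -1]
sub -> [4]
-5  -> [4, -5]
mul -> [-20]
neg -> [20]
6   -> [20, 6]
-7  -> [20, 6, -7]
sub -> [20, 13]
add -> [33]
10  -> [33, 10]
mul -> [330]
-6  -> [330, -6]
sub -> [336]
6   -> [336, 6]
mul -> [2016]
8   -> [2016, 8]
mul -> [16128]
neg -> [-16128]
-3  -> [-16128, -3]
mul -> [48384]
neg -> [-48384]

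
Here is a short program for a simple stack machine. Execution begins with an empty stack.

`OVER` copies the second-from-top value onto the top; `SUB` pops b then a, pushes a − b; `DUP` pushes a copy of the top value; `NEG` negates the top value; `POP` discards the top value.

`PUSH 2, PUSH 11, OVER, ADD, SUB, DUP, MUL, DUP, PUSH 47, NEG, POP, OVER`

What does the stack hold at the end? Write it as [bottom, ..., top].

[121, 121, 121]

PUSH 2  -> 2
PUSH 11 -> 2 11
OVER    -> 2 11 2
ADD     -> 2 13
SUB     -> -11
DUP     -> -11 -11
MUL     -> 121
DUP     -> 121 121
PUSH 47 -> 121 121 47
NEG     -> 121 121 -47
POP     -> 121 121
OVER    -> 121 121 121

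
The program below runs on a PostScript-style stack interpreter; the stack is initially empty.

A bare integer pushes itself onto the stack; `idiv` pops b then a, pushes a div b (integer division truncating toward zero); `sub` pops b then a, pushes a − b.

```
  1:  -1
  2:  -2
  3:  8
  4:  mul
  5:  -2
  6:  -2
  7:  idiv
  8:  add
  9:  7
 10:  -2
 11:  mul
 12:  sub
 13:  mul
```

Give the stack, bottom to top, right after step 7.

-1   : -1
-2   : -1 -2
8    : -1 -2 8
mul  : -1 -16
-2   : -1 -16 -2
-2   : -1 -16 -2 -2
idiv : -1 -16 1

[-1, -16, 1]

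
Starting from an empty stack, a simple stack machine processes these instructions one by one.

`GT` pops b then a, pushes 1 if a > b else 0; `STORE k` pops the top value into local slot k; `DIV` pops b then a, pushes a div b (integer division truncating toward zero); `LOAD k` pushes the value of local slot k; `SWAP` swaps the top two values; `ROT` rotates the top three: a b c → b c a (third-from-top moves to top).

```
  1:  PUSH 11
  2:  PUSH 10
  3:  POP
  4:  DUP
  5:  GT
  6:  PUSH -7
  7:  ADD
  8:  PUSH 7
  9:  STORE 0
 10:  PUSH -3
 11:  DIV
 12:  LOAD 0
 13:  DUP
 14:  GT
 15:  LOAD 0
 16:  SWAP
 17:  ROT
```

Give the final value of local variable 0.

7

PUSH 11 -> [11]
PUSH 10 -> [11, 10]
POP     -> [11]
DUP     -> [11, 11]
GT      -> [0]
PUSH -7 -> [0, -7]
ADD     -> [-7]
PUSH 7  -> [-7, 7]
STORE 0 -> [-7]
PUSH -3 -> [-7, -3]
DIV     -> [2]
LOAD 0  -> [2, 7]
DUP     -> [2, 7, 7]
GT      -> [2, 0]
LOAD 0  -> [2, 0, 7]
SWAP    -> [2, 7, 0]
ROT     -> [7, 0, 2]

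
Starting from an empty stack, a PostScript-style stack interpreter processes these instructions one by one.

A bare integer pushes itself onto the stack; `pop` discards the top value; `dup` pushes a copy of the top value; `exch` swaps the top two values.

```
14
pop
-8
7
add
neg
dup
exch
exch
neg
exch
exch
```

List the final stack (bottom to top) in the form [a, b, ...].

[1, -1]

14    14
pop   (empty)
-8    -8
7     -8 7
add   -1
neg   1
dup   1 1
exch  1 1
exch  1 1
neg   1 -1
exch  -1 1
exch  1 -1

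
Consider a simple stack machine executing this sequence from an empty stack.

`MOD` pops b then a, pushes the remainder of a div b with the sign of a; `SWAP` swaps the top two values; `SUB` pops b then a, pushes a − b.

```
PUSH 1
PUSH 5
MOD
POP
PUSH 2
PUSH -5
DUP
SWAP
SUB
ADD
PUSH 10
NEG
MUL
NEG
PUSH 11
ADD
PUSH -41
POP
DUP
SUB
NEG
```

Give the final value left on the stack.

0

PUSH 1   : [1]
PUSH 5   : [1, 5]
MOD      : [1]
POP      : []
PUSH 2   : [2]
PUSH -5  : [2, -5]
DUP      : [2, -5, -5]
SWAP     : [2, -5, -5]
SUB      : [2, 0]
ADD      : [2]
PUSH 10  : [2, 10]
NEG      : [2, -10]
MUL      : [-20]
NEG      : [20]
PUSH 11  : [20, 11]
ADD      : [31]
PUSH -41 : [31, -41]
POP      : [31]
DUP      : [31, 31]
SUB      : [0]
NEG      : [0]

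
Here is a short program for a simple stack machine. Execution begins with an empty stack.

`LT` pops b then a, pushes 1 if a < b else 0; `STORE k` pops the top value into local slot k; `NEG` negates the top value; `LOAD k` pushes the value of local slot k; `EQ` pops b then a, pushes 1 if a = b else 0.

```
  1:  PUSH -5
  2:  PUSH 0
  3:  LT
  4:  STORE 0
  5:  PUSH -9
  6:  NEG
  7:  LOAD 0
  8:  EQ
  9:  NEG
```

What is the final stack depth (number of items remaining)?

PUSH -5 : -5
PUSH 0  : -5 0
LT      : 1
STORE 0 : (empty)
PUSH -9 : -9
NEG     : 9
LOAD 0  : 9 1
EQ      : 0
NEG     : 0

1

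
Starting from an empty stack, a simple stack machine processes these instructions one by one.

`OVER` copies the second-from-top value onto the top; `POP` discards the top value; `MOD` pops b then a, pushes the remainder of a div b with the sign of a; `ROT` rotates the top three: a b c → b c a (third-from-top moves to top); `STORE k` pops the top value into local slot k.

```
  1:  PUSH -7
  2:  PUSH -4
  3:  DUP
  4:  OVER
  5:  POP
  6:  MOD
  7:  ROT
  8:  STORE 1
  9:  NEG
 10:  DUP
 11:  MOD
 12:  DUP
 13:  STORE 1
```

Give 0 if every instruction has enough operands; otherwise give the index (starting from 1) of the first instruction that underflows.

7

PUSH -7  -7
PUSH -4  -7 -4
DUP      -7 -4 -4
OVER     -7 -4 -4 -4
POP      -7 -4 -4
MOD      -7 0
ROT  — needs 3 operands, stack has 2 → underflow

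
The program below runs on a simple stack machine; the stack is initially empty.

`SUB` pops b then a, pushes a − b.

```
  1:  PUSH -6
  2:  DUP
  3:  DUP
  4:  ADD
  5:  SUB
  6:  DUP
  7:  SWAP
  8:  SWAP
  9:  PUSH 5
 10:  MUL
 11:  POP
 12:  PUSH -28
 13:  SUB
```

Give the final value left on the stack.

PUSH -6   [-6]
DUP       [-6, -6]
DUP       [-6, -6, -6]
ADD       [-6, -12]
SUB       [6]
DUP       [6, 6]
SWAP      [6, 6]
SWAP      [6, 6]
PUSH 5    [6, 6, 5]
MUL       [6, 30]
POP       [6]
PUSH -28  [6, -28]
SUB       [34]

34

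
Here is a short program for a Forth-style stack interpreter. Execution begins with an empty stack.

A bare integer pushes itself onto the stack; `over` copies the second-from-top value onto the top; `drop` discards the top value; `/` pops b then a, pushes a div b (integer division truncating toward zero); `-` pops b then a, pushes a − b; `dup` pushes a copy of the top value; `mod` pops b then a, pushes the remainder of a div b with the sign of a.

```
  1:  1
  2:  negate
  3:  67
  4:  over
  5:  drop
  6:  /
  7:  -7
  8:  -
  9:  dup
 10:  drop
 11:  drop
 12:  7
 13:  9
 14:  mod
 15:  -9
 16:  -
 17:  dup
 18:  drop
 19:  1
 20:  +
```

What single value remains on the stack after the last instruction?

17

1      : [1]
negate : [-1]
67     : [-1, 67]
over   : [-1, 67, -1]
drop   : [-1, 67]
/      : [0]
-7     : [0, -7]
-      : [7]
dup    : [7, 7]
drop   : [7]
drop   : []
7      : [7]
9      : [7, 9]
mod    : [7]
-9     : [7, -9]
-      : [16]
dup    : [16, 16]
drop   : [16]
1      : [16, 1]
+      : [17]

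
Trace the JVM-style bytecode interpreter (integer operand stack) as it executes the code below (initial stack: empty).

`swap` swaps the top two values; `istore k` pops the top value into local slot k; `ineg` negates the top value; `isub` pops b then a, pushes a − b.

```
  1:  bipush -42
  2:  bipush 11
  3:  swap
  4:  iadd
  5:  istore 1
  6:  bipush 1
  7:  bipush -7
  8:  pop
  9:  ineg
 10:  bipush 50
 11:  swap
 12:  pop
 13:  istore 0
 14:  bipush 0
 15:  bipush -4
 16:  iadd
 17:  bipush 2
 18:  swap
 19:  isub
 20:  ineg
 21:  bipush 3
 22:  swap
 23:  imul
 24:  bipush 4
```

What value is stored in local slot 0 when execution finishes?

50

bipush -42 → [-42]
bipush 11  → [-42, 11]
swap       → [11, -42]
iadd       → [-31]
istore 1   → []
bipush 1   → [1]
bipush -7  → [1, -7]
pop        → [1]
ineg       → [-1]
bipush 50  → [-1, 50]
swap       → [50, -1]
pop        → [50]
istore 0   → []
bipush 0   → [0]
bipush -4  → [0, -4]
iadd       → [-4]
bipush 2   → [-4, 2]
swap       → [2, -4]
isub       → [6]
ineg       → [-6]
bipush 3   → [-6, 3]
swap       → [3, -6]
imul       → [-18]
bipush 4   → [-18, 4]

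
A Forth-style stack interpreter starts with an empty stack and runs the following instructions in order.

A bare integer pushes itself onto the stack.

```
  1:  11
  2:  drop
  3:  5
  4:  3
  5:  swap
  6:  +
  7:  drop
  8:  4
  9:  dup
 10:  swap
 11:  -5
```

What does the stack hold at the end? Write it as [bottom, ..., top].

11   : [11]
drop : []
5    : [5]
3    : [5, 3]
swap : [3, 5]
+    : [8]
drop : []
4    : [4]
dup  : [4, 4]
swap : [4, 4]
-5   : [4, 4, -5]

[4, 4, -5]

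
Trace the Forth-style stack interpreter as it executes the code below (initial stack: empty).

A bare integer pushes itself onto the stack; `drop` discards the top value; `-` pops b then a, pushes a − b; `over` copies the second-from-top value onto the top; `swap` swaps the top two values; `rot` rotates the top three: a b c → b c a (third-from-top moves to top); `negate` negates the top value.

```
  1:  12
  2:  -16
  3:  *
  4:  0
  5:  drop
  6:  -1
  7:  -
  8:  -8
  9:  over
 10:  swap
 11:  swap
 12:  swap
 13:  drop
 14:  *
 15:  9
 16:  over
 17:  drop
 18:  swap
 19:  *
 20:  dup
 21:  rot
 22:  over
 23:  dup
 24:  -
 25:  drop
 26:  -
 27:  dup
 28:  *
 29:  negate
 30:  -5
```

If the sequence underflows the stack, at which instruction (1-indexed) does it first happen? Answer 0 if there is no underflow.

21

12   : 12
-16  : 12 -16
*    : -192
0    : -192 0
drop : -192
-1   : -192 -1
-    : -191
-8   : -191 -8
over : -191 -8 -191
swap : -191 -191 -8
swap : -191 -8 -191
swap : -191 -191 -8
drop : -191 -191
*    : 36481
9    : 36481 9
over : 36481 9 36481
drop : 36481 9
swap : 9 36481
*    : 328329
dup  : 328329 328329
rot  — needs 3 operands, stack has 2 → underflow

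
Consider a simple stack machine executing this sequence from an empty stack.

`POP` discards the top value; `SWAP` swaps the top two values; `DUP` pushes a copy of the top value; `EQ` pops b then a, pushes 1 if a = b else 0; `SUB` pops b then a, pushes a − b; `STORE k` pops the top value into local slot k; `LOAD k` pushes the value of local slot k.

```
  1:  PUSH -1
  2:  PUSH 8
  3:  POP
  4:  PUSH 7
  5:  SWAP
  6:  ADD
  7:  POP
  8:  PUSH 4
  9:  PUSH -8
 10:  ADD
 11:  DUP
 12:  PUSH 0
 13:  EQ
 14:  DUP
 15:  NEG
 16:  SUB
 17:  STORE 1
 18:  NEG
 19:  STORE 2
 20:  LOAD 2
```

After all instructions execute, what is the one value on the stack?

PUSH -1  -1
PUSH 8   -1 8
POP      -1
PUSH 7   -1 7
SWAP     7 -1
ADD      6
POP      (empty)
PUSH 4   4
PUSH -8  4 -8
ADD      -4
DUP      -4 -4
PUSH 0   -4 -4 0
EQ       -4 0
DUP      -4 0 0
NEG      -4 0 0
SUB      -4 0
STORE 1  -4
NEG      4
STORE 2  (empty)
LOAD 2   4

4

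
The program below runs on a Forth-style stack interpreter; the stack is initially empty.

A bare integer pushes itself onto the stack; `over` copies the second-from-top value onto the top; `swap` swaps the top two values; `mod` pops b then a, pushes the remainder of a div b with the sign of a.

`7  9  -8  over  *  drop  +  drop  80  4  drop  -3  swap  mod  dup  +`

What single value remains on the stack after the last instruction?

-6

7     7
9     7 9
-8    7 9 -8
over  7 9 -8 9
*     7 9 -72
drop  7 9
+     16
drop  (empty)
80    80
4     80 4
drop  80
-3    80 -3
swap  -3 80
mod   -3
dup   -3 -3
+     -6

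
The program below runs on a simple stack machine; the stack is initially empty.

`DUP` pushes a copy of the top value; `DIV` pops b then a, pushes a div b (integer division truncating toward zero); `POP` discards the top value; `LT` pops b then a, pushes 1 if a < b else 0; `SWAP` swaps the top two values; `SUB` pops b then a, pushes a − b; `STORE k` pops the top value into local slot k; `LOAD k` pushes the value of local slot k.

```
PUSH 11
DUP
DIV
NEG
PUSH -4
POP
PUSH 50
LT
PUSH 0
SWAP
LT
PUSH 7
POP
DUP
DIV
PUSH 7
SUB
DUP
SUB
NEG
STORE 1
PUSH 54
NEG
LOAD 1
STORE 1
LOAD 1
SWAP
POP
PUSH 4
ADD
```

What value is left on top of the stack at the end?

4

PUSH 11  11
DUP      11 11
DIV      1
NEG      -1
PUSH -4  -1 -4
POP      -1
PUSH 50  -1 50
LT       1
PUSH 0   1 0
SWAP     0 1
LT       1
PUSH 7   1 7
POP      1
DUP      1 1
DIV      1
PUSH 7   1 7
SUB      -6
DUP      -6 -6
SUB      0
NEG      0
STORE 1  (empty)
PUSH 54  54
NEG      -54
LOAD 1   -54 0
STORE 1  -54
LOAD 1   -54 0
SWAP     0 -54
POP      0
PUSH 4   0 4
ADD      4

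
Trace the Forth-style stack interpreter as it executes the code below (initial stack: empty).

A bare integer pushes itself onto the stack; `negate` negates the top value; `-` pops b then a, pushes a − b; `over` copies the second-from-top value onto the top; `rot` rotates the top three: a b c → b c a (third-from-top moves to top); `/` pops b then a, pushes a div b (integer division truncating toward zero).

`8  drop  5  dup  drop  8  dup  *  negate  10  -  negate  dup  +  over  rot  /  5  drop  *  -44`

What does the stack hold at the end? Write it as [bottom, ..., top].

[148, -44]

8      : [8]
drop   : []
5      : [5]
dup    : [5, 5]
drop   : [5]
8      : [5, 8]
dup    : [5, 8, 8]
*      : [5, 64]
negate : [5, -64]
10     : [5, -64, 10]
-      : [5, -74]
negate : [5, 74]
dup    : [5, 74, 74]
+      : [5, 148]
over   : [5, 148, 5]
rot    : [148, 5, 5]
/      : [148, 1]
5      : [148, 1, 5]
drop   : [148, 1]
*      : [148]
-44    : [148, -44]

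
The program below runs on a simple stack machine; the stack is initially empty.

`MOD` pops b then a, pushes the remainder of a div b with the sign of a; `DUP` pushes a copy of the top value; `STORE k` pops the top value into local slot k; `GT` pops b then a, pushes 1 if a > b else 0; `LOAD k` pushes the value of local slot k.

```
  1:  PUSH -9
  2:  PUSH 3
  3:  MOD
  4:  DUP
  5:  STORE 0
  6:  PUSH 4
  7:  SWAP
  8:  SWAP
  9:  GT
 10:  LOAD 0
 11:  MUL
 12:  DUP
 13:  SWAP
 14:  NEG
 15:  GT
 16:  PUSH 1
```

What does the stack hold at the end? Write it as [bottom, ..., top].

PUSH -9  -9
PUSH 3   -9 3
MOD      0
DUP      0 0
STORE 0  0
PUSH 4   0 4
SWAP     4 0
SWAP     0 4
GT       0
LOAD 0   0 0
MUL      0
DUP      0 0
SWAP     0 0
NEG      0 0
GT       0
PUSH 1   0 1

[0, 1]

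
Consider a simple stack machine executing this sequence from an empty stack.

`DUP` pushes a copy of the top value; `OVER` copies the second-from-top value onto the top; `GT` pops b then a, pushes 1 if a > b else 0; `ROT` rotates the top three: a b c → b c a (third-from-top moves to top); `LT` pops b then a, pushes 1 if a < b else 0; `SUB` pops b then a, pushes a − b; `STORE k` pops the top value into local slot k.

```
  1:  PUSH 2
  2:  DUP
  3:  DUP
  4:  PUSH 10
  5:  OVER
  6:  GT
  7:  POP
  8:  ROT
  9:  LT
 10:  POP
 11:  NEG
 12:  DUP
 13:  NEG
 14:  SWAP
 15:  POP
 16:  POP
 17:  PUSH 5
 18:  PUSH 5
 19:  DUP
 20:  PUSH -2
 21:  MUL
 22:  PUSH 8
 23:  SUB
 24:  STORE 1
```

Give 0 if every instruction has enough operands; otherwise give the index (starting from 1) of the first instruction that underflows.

0

PUSH 2  → [2]
DUP     → [2, 2]
DUP     → [2, 2, 2]
PUSH 10 → [2, 2, 2, 10]
OVER    → [2, 2, 2, 10, 2]
GT      → [2, 2, 2, 1]
POP     → [2, 2, 2]
ROT     → [2, 2, 2]
LT      → [2, 0]
POP     → [2]
NEG     → [-2]
DUP     → [-2, -2]
NEG     → [-2, 2]
SWAP    → [2, -2]
POP     → [2]
POP     → []
PUSH 5  → [5]
PUSH 5  → [5, 5]
DUP     → [5, 5, 5]
PUSH -2 → [5, 5, 5, -2]
MUL     → [5, 5, -10]
PUSH 8  → [5, 5, -10, 8]
SUB     → [5, 5, -18]
STORE 1 → [5, 5]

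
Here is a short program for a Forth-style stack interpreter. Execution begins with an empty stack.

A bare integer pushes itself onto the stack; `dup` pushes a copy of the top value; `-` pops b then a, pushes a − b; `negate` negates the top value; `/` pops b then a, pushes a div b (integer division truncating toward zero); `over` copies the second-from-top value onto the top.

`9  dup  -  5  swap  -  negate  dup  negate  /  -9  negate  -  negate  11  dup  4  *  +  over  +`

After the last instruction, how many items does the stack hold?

2

9      -> [9]
dup    -> [9, 9]
-      -> [0]
5      -> [0, 5]
swap   -> [5, 0]
-      -> [5]
negate -> [-5]
dup    -> [-5, -5]
negate -> [-5, 5]
/      -> [-1]
-9     -> [-1, -9]
negate -> [-1, 9]
-      -> [-10]
negate -> [10]
11     -> [10, 11]
dup    -> [10, 11, 11]
4      -> [10, 11, 11, 4]
*      -> [10, 11, 44]
+      -> [10, 55]
over   -> [10, 55, 10]
+      -> [10, 65]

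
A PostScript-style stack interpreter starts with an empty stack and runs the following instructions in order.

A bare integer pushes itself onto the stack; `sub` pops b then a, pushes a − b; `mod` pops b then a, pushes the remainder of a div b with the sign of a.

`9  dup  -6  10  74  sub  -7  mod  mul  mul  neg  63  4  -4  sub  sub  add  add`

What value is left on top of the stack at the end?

10

9   → 9
dup → 9 9
-6  → 9 9 -6
10  → 9 9 -6 10
74  → 9 9 -6 10 74
sub → 9 9 -6 -64
-7  → 9 9 -6 -64 -7
mod → 9 9 -6 -1
mul → 9 9 6
mul → 9 54
neg → 9 -54
63  → 9 -54 63
4   → 9 -54 63 4
-4  → 9 -54 63 4 -4
sub → 9 -54 63 8
sub → 9 -54 55
add → 9 1
add → 10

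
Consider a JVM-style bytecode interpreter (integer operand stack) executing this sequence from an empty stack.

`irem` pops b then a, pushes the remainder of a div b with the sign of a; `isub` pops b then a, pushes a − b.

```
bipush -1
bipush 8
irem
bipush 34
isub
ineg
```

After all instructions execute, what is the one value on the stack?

bipush -1  -1
bipush 8   -1 8
irem       -1
bipush 34  -1 34
isub       -35
ineg       35

35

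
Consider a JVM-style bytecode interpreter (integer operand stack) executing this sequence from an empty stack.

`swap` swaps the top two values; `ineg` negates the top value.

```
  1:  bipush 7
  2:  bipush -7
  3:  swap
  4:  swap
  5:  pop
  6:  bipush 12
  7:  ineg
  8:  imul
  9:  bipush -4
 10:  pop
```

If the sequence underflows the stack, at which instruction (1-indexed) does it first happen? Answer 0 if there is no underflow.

bipush 7  : 7
bipush -7 : 7 -7
swap      : -7 7
swap      : 7 -7
pop       : 7
bipush 12 : 7 12
ineg      : 7 -12
imul      : -84
bipush -4 : -84 -4
pop       : -84

0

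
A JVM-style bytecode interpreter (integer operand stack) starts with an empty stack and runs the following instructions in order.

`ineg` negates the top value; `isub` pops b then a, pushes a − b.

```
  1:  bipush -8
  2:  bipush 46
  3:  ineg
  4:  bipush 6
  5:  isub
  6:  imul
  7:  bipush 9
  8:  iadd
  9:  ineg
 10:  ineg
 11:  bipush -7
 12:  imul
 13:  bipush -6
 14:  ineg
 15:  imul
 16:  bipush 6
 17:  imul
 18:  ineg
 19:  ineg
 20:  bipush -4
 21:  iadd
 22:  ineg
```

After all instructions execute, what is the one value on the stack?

107104

bipush -8 → -8
bipush 46 → -8 46
ineg      → -8 -46
bipush 6  → -8 -46 6
isub      → -8 -52
imul      → 416
bipush 9  → 416 9
iadd      → 425
ineg      → -425
ineg      → 425
bipush -7 → 425 -7
imul      → -2975
bipush -6 → -2975 -6
ineg      → -2975 6
imul      → -17850
bipush 6  → -17850 6
imul      → -107100
ineg      → 107100
ineg      → -107100
bipush -4 → -107100 -4
iadd      → -107104
ineg      → 107104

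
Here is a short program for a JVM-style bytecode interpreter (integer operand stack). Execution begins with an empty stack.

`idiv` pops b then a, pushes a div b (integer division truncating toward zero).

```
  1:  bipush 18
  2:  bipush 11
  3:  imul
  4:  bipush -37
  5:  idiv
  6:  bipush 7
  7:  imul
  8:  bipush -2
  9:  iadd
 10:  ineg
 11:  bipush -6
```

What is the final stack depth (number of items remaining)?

bipush 18  → [18]
bipush 11  → [18, 11]
imul       → [198]
bipush -37 → [198, -37]
idiv       → [-5]
bipush 7   → [-5, 7]
imul       → [-35]
bipush -2  → [-35, -2]
iadd       → [-37]
ineg       → [37]
bipush -6  → [37, -6]

2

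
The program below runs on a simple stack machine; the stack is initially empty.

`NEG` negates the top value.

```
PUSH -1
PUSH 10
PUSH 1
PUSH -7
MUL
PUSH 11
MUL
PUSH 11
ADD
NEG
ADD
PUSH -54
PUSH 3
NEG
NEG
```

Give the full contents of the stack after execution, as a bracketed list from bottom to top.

[-1, 76, -54, 3]

PUSH -1   -1
PUSH 10   -1 10
PUSH 1    -1 10 1
PUSH -7   -1 10 1 -7
MUL       -1 10 -7
PUSH 11   -1 10 -7 11
MUL       -1 10 -77
PUSH 11   -1 10 -77 11
ADD       -1 10 -66
NEG       -1 10 66
ADD       -1 76
PUSH -54  -1 76 -54
PUSH 3    -1 76 -54 3
NEG       -1 76 -54 -3
NEG       -1 76 -54 3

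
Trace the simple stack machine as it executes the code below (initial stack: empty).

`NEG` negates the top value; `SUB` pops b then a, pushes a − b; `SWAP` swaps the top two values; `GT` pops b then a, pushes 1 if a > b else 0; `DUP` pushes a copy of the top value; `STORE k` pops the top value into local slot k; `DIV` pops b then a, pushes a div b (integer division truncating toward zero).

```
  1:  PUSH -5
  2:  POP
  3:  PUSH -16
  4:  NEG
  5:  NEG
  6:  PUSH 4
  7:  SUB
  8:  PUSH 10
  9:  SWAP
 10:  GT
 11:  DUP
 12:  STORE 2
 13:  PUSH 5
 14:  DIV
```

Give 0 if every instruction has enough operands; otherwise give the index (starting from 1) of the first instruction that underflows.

0

PUSH -5  : -5
POP      : (empty)
PUSH -16 : -16
NEG      : 16
NEG      : -16
PUSH 4   : -16 4
SUB      : -20
PUSH 10  : -20 10
SWAP     : 10 -20
GT       : 1
DUP      : 1 1
STORE 2  : 1
PUSH 5   : 1 5
DIV      : 0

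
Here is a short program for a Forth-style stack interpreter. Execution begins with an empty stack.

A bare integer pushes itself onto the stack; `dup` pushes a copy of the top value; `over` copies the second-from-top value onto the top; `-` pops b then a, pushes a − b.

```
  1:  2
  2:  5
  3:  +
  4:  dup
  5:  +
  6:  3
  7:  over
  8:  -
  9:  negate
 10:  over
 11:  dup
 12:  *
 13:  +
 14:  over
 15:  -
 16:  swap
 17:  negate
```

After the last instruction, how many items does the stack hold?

2

2      : [2]
5      : [2, 5]
+      : [7]
dup    : [7, 7]
+      : [14]
3      : [14, 3]
over   : [14, 3, 14]
-      : [14, -11]
negate : [14, 11]
over   : [14, 11, 14]
dup    : [14, 11, 14, 14]
*      : [14, 11, 196]
+      : [14, 207]
over   : [14, 207, 14]
-      : [14, 193]
swap   : [193, 14]
negate : [193, -14]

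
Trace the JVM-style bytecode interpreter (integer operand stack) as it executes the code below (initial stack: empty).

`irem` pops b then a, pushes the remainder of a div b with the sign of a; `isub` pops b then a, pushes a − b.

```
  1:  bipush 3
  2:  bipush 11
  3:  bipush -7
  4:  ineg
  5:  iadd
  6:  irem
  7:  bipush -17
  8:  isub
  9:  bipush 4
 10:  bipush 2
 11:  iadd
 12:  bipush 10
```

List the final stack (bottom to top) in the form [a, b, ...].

[20, 6, 10]

bipush 3   → [3]
bipush 11  → [3, 11]
bipush -7  → [3, 11, -7]
ineg       → [3, 11, 7]
iadd       → [3, 18]
irem       → [3]
bipush -17 → [3, -17]
isub       → [20]
bipush 4   → [20, 4]
bipush 2   → [20, 4, 2]
iadd       → [20, 6]
bipush 10  → [20, 6, 10]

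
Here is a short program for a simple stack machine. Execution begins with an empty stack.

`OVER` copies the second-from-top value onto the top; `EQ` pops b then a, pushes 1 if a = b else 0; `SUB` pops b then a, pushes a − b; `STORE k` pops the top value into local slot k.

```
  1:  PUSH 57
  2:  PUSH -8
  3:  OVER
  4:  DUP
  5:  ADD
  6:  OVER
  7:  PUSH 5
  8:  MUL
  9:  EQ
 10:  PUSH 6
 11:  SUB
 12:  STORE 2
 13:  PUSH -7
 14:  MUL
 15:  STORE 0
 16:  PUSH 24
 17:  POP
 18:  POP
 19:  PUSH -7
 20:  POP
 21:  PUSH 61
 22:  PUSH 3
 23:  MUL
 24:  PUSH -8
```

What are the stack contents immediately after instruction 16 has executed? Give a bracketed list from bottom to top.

[57, 24]

PUSH 57 : [57]
PUSH -8 : [57, -8]
OVER    : [57, -8, 57]
DUP     : [57, -8, 57, 57]
ADD     : [57, -8, 114]
OVER    : [57, -8, 114, -8]
PUSH 5  : [57, -8, 114, -8, 5]
MUL     : [57, -8, 114, -40]
EQ      : [57, -8, 0]
PUSH 6  : [57, -8, 0, 6]
SUB     : [57, -8, -6]
STORE 2 : [57, -8]
PUSH -7 : [57, -8, -7]
MUL     : [57, 56]
STORE 0 : [57]
PUSH 24 : [57, 24]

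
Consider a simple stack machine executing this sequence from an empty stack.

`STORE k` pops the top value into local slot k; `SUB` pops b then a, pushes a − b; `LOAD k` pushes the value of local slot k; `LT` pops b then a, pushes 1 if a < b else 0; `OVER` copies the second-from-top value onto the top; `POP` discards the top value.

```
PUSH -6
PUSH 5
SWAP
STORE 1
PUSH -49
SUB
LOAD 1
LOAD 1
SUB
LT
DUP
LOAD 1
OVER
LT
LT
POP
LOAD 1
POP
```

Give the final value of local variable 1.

-6

PUSH -6  → [-6]
PUSH 5   → [-6, 5]
SWAP     → [5, -6]
STORE 1  → [5]
PUSH -49 → [5, -49]
SUB      → [54]
LOAD 1   → [54, -6]
LOAD 1   → [54, -6, -6]
SUB      → [54, 0]
LT       → [0]
DUP      → [0, 0]
LOAD 1   → [0, 0, -6]
OVER     → [0, 0, -6, 0]
LT       → [0, 0, 1]
LT       → [0, 1]
POP      → [0]
LOAD 1   → [0, -6]
POP      → [0]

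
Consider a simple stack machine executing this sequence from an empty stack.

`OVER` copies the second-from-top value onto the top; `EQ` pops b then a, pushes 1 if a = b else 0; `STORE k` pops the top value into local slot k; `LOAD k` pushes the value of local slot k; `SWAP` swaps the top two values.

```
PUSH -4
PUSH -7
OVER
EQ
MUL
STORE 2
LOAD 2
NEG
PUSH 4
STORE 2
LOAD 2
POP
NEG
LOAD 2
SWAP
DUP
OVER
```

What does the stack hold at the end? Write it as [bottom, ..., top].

PUSH -4  -4
PUSH -7  -4 -7
OVER     -4 -7 -4
EQ       -4 0
MUL      0
STORE 2  (empty)
LOAD 2   0
NEG      0
PUSH 4   0 4
STORE 2  0
LOAD 2   0 4
POP      0
NEG      0
LOAD 2   0 4
SWAP     4 0
DUP      4 0 0
OVER     4 0 0 0

[4, 0, 0, 0]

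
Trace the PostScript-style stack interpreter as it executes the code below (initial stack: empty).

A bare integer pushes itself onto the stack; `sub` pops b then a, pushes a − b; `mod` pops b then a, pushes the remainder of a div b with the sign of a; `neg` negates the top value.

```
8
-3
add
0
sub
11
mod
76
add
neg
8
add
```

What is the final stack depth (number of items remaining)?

8   -> 8
-3  -> 8 -3
add -> 5
0   -> 5 0
sub -> 5
11  -> 5 11
mod -> 5
76  -> 5 76
add -> 81
neg -> -81
8   -> -81 8
add -> -73

1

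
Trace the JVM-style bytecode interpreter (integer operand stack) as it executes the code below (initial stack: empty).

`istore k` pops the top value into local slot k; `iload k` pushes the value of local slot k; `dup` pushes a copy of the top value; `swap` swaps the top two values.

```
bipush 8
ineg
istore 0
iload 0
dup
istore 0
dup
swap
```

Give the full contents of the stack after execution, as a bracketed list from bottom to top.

[-8, -8]

bipush 8 -> 8
ineg     -> -8
istore 0 -> (empty)
iload 0  -> -8
dup      -> -8 -8
istore 0 -> -8
dup      -> -8 -8
swap     -> -8 -8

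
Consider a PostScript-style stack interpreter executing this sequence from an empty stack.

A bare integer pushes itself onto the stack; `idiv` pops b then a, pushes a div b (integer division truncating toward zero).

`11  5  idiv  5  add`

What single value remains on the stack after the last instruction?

7

11   -> [11]
5    -> [11, 5]
idiv -> [2]
5    -> [2, 5]
add  -> [7]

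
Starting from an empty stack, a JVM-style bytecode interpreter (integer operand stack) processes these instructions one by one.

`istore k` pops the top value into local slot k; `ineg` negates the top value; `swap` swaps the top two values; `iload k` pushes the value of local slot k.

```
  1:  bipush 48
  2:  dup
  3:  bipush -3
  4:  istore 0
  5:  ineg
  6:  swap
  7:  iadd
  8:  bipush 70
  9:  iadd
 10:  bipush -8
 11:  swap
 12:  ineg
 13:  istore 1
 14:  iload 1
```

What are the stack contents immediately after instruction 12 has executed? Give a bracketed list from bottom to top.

[-8, -70]

bipush 48  48
dup        48 48
bipush -3  48 48 -3
istore 0   48 48
ineg       48 -48
swap       -48 48
iadd       0
bipush 70  0 70
iadd       70
bipush -8  70 -8
swap       -8 70
ineg       -8 -70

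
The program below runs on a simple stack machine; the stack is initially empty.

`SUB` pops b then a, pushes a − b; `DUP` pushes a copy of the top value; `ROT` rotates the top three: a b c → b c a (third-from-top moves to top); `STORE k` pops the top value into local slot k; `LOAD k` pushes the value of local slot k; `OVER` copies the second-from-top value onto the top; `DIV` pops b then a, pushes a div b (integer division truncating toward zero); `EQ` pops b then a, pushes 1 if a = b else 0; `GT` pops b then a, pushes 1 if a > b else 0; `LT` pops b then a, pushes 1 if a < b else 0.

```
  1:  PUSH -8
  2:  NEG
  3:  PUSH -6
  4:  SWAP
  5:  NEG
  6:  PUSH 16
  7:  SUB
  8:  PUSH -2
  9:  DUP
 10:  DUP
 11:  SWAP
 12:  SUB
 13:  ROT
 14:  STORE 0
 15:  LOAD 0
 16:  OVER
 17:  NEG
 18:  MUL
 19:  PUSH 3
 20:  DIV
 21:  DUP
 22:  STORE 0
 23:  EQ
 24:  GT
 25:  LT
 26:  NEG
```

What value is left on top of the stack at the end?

-1

PUSH -8 → [-8]
NEG     → [8]
PUSH -6 → [8, -6]
SWAP    → [-6, 8]
NEG     → [-6, -8]
PUSH 16 → [-6, -8, 16]
SUB     → [-6, -24]
PUSH -2 → [-6, -24, -2]
DUP     → [-6, -24, -2, -2]
DUP     → [-6, -24, -2, -2, -2]
SWAP    → [-6, -24, -2, -2, -2]
SUB     → [-6, -24, -2, 0]
ROT     → [-6, -2, 0, -24]
STORE 0 → [-6, -2, 0]
LOAD 0  → [-6, -2, 0, -24]
OVER    → [-6, -2, 0, -24, 0]
NEG     → [-6, -2, 0, -24, 0]
MUL     → [-6, -2, 0, 0]
PUSH 3  → [-6, -2, 0, 0, 3]
DIV     → [-6, -2, 0, 0]
DUP     → [-6, -2, 0, 0, 0]
STORE 0 → [-6, -2, 0, 0]
EQ      → [-6, -2, 1]
GT      → [-6, 0]
LT      → [1]
NEG     → [-1]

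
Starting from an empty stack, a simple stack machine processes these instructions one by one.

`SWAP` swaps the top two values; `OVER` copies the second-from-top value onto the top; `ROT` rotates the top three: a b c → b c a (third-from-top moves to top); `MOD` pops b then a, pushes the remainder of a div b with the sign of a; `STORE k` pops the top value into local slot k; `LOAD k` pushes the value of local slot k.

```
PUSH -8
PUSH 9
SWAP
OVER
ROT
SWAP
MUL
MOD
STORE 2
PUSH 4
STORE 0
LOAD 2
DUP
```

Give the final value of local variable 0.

PUSH -8 → [-8]
PUSH 9  → [-8, 9]
SWAP    → [9, -8]
OVER    → [9, -8, 9]
ROT     → [-8, 9, 9]
SWAP    → [-8, 9, 9]
MUL     → [-8, 81]
MOD     → [-8]
STORE 2 → []
PUSH 4  → [4]
STORE 0 → []
LOAD 2  → [-8]
DUP     → [-8, -8]

4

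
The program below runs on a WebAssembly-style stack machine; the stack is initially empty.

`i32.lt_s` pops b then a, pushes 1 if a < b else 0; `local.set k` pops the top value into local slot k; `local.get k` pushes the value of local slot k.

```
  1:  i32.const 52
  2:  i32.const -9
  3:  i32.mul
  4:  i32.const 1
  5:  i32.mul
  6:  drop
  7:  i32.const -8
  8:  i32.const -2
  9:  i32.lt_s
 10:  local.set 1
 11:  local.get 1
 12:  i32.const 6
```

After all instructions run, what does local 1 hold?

1

i32.const 52 : [52]
i32.const -9 : [52, -9]
i32.mul      : [-468]
i32.const 1  : [-468, 1]
i32.mul      : [-468]
drop         : []
i32.const -8 : [-8]
i32.const -2 : [-8, -2]
i32.lt_s     : [1]
local.set 1  : []
local.get 1  : [1]
i32.const 6  : [1, 6]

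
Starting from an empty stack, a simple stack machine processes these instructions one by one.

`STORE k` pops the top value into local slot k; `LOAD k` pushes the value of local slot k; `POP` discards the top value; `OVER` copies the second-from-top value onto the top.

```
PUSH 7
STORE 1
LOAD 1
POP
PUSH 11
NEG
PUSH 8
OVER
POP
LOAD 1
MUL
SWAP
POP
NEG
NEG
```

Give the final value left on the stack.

56

PUSH 7  : [7]
STORE 1 : []
LOAD 1  : [7]
POP     : []
PUSH 11 : [11]
NEG     : [-11]
PUSH 8  : [-11, 8]
OVER    : [-11, 8, -11]
POP     : [-11, 8]
LOAD 1  : [-11, 8, 7]
MUL     : [-11, 56]
SWAP    : [56, -11]
POP     : [56]
NEG     : [-56]
NEG     : [56]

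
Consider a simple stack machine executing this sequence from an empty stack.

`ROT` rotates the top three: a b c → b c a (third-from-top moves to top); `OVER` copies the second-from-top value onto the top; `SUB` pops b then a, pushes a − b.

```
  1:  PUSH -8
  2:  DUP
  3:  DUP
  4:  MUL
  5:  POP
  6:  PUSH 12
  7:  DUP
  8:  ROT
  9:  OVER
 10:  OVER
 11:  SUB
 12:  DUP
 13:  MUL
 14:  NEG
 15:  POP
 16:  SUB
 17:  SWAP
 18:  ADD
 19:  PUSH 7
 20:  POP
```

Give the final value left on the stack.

32

PUSH -8 -> [-8]
DUP     -> [-8, -8]
DUP     -> [-8, -8, -8]
MUL     -> [-8, 64]
POP     -> [-8]
PUSH 12 -> [-8, 12]
DUP     -> [-8, 12, 12]
ROT     -> [12, 12, -8]
OVER    -> [12, 12, -8, 12]
OVER    -> [12, 12, -8, 12, -8]
SUB     -> [12, 12, -8, 20]
DUP     -> [12, 12, -8, 20, 20]
MUL     -> [12, 12, -8, 400]
NEG     -> [12, 12, -8, -400]
POP     -> [12, 12, -8]
SUB     -> [12, 20]
SWAP    -> [20, 12]
ADD     -> [32]
PUSH 7  -> [32, 7]
POP     -> [32]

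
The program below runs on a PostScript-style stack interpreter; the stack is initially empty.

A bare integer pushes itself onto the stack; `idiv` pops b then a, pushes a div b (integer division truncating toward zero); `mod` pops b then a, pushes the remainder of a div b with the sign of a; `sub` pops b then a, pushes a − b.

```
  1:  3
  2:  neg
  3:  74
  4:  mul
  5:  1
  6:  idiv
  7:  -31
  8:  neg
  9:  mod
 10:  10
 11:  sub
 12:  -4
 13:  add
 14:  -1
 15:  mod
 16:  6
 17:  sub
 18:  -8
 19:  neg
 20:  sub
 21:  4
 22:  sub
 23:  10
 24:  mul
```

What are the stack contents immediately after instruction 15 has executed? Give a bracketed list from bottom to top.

[0]

3    → [3]
neg  → [-3]
74   → [-3, 74]
mul  → [-222]
1    → [-222, 1]
idiv → [-222]
-31  → [-222, -31]
neg  → [-222, 31]
mod  → [-5]
10   → [-5, 10]
sub  → [-15]
-4   → [-15, -4]
add  → [-19]
-1   → [-19, -1]
mod  → [0]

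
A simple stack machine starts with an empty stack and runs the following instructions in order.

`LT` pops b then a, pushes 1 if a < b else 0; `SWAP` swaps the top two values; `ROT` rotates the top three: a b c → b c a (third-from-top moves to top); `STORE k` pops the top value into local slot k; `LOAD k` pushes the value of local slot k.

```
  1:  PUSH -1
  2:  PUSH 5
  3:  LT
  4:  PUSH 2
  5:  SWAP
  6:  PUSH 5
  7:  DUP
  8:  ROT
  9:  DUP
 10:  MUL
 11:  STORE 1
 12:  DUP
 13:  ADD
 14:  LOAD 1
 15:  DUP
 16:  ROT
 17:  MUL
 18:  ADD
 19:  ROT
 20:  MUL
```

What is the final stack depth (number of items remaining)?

2

PUSH -1  -1
PUSH 5   -1 5
LT       1
PUSH 2   1 2
SWAP     2 1
PUSH 5   2 1 5
DUP      2 1 5 5
ROT      2 5 5 1
DUP      2 5 5 1 1
MUL      2 5 5 1
STORE 1  2 5 5
DUP      2 5 5 5
ADD      2 5 10
LOAD 1   2 5 10 1
DUP      2 5 10 1 1
ROT      2 5 1 1 10
MUL      2 5 1 10
ADD      2 5 11
ROT      5 11 2
MUL      5 22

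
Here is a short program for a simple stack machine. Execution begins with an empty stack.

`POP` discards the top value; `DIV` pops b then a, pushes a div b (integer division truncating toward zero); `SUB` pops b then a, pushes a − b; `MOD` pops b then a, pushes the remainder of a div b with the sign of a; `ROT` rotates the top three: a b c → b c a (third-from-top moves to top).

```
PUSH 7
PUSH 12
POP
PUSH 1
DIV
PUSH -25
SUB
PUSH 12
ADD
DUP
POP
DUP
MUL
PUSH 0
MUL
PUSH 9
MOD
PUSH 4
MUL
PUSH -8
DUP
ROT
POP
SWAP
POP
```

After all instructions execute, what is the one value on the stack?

PUSH 7   : [7]
PUSH 12  : [7, 12]
POP      : [7]
PUSH 1   : [7, 1]
DIV      : [7]
PUSH -25 : [7, -25]
SUB      : [32]
PUSH 12  : [32, 12]
ADD      : [44]
DUP      : [44, 44]
POP      : [44]
DUP      : [44, 44]
MUL      : [1936]
PUSH 0   : [1936, 0]
MUL      : [0]
PUSH 9   : [0, 9]
MOD      : [0]
PUSH 4   : [0, 4]
MUL      : [0]
PUSH -8  : [0, -8]
DUP      : [0, -8, -8]
ROT      : [-8, -8, 0]
POP      : [-8, -8]
SWAP     : [-8, -8]
POP      : [-8]

-8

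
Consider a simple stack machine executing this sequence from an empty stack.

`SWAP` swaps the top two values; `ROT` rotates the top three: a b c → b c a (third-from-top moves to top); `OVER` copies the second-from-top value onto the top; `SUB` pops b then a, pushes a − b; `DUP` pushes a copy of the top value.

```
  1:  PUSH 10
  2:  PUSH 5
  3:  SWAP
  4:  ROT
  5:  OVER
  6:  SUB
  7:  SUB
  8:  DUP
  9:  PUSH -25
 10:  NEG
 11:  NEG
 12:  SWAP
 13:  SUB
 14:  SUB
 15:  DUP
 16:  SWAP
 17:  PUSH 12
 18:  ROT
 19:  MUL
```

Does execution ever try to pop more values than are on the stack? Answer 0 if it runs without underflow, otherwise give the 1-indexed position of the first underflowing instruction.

PUSH 10 : [10]
PUSH 5  : [10, 5]
SWAP    : [5, 10]
ROT  — needs 3 operands, stack has 2 → underflow

4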